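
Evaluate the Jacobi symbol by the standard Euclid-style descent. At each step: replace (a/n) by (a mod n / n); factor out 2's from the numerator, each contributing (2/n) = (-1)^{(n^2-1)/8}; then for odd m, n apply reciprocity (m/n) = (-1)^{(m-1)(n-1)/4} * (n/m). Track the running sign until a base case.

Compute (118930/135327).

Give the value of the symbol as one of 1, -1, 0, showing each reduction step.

1

factor out 2^1: 118930 = 2^1·59465; with 135327 mod 8 = 7, (2/135327) = +1; sign now +1; continue with (59465/135327)
flip (59465/135327) -> (135327/59465): both odd, 59465 mod 4 = 1, 135327 mod 4 = 3, so the flip contributes +1; sign now +1
(135327/59465): 135327 mod 59465 = 16397, so (135327/59465) = (16397/59465)
flip (16397/59465) -> (59465/16397): both odd, 16397 mod 4 = 1, 59465 mod 4 = 1, so the flip contributes +1; sign now +1
(59465/16397): 59465 mod 16397 = 10274, so (59465/16397) = (10274/16397)
factor out 2^1: 10274 = 2^1·5137; with 16397 mod 8 = 5, (2/16397) = -1; sign now -1; continue with (5137/16397)
flip (5137/16397) -> (16397/5137): both odd, 5137 mod 4 = 1, 16397 mod 4 = 1, so the flip contributes +1; sign now -1
(16397/5137): 16397 mod 5137 = 986, so (16397/5137) = (986/5137)
factor out 2^1: 986 = 2^1·493; with 5137 mod 8 = 1, (2/5137) = +1; sign now -1; continue with (493/5137)
flip (493/5137) -> (5137/493): both odd, 493 mod 4 = 1, 5137 mod 4 = 1, so the flip contributes +1; sign now -1
(5137/493): 5137 mod 493 = 207, so (5137/493) = (207/493)
flip (207/493) -> (493/207): both odd, 207 mod 4 = 3, 493 mod 4 = 1, so the flip contributes +1; sign now -1
(493/207): 493 mod 207 = 79, so (493/207) = (79/207)
flip (79/207) -> (207/79): both odd, 79 mod 4 = 3, 207 mod 4 = 3, so the flip contributes -1; sign now +1
(207/79): 207 mod 79 = 49, so (207/79) = (49/79)
flip (49/79) -> (79/49): both odd, 49 mod 4 = 1, 79 mod 4 = 3, so the flip contributes +1; sign now +1
(79/49): 79 mod 49 = 30, so (79/49) = (30/49)
factor out 2^1: 30 = 2^1·15; with 49 mod 8 = 1, (2/49) = +1; sign now +1; continue with (15/49)
flip (15/49) -> (49/15): both odd, 15 mod 4 = 3, 49 mod 4 = 1, so the flip contributes +1; sign now +1
(49/15): 49 mod 15 = 4, so (49/15) = (4/15)
factor out 2^2: 4 = 2^2·1; with 15 mod 8 = 7, (2/15) = +1; sign now +1; continue with (1/15)
reached (1/15) = 1, so the symbol is +1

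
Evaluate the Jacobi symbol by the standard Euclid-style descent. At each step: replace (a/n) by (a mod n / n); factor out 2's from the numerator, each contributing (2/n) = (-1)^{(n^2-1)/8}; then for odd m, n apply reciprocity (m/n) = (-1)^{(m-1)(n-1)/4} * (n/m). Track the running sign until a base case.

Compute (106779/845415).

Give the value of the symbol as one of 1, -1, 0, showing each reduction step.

flip (106779/845415) -> (845415/106779): both odd, 106779 mod 4 = 3, 845415 mod 4 = 3, so the flip contributes -1; sign now -1
(845415/106779): 845415 mod 106779 = 97962, so (845415/106779) = (97962/106779)
factor out 2^1: 97962 = 2^1·48981; with 106779 mod 8 = 3, (2/106779) = -1; sign now +1; continue with (48981/106779)
flip (48981/106779) -> (106779/48981): both odd, 48981 mod 4 = 1, 106779 mod 4 = 3, so the flip contributes +1; sign now +1
(106779/48981): 106779 mod 48981 = 8817, so (106779/48981) = (8817/48981)
flip (8817/48981) -> (48981/8817): both odd, 8817 mod 4 = 1, 48981 mod 4 = 1, so the flip contributes +1; sign now +1
(48981/8817): 48981 mod 8817 = 4896, so (48981/8817) = (4896/8817)
factor out 2^5: 4896 = 2^5·153; with 8817 mod 8 = 1, (2/8817) = +1; sign now +1; continue with (153/8817)
flip (153/8817) -> (8817/153): both odd, 153 mod 4 = 1, 8817 mod 4 = 1, so the flip contributes +1; sign now +1
(8817/153): 8817 mod 153 = 96, so (8817/153) = (96/153)
factor out 2^5: 96 = 2^5·3; with 153 mod 8 = 1, (2/153) = +1; sign now +1; continue with (3/153)
flip (3/153) -> (153/3): both odd, 3 mod 4 = 3, 153 mod 4 = 1, so the flip contributes +1; sign now +1
(153/3): 153 mod 3 = 0, so (153/3) = (0/3)
reached (0/3); gcd(a, n) > 1, so (0/3) = 0 and the symbol is 0

0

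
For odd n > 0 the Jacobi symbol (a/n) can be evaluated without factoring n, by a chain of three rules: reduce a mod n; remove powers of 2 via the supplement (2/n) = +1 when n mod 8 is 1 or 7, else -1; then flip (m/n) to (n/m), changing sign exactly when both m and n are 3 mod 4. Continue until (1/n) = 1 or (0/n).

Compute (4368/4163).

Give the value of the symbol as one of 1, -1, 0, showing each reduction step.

1

(4368/4163): 4368 mod 4163 = 205, so (4368/4163) = (205/4163)
flip (205/4163) -> (4163/205): both odd, 205 mod 4 = 1, 4163 mod 4 = 3, so the flip contributes +1; sign now +1
(4163/205): 4163 mod 205 = 63, so (4163/205) = (63/205)
flip (63/205) -> (205/63): both odd, 63 mod 4 = 3, 205 mod 4 = 1, so the flip contributes +1; sign now +1
(205/63): 205 mod 63 = 16, so (205/63) = (16/63)
factor out 2^4: 16 = 2^4·1; with 63 mod 8 = 7, (2/63) = +1; sign now +1; continue with (1/63)
reached (1/63) = 1, so the symbol is +1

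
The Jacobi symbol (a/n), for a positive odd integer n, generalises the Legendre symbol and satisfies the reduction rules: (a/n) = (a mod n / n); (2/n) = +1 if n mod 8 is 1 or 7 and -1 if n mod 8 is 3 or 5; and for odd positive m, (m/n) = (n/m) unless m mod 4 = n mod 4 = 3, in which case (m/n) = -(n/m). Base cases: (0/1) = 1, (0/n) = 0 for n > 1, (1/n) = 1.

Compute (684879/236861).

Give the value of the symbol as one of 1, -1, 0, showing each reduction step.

(684879/236861): 684879 mod 236861 = 211157, so (684879/236861) = (211157/236861)
flip (211157/236861) -> (236861/211157): both odd, 211157 mod 4 = 1, 236861 mod 4 = 1, so the flip contributes +1; sign now +1
(236861/211157): 236861 mod 211157 = 25704, so (236861/211157) = (25704/211157)
factor out 2^3: 25704 = 2^3·3213; with 211157 mod 8 = 5, (2/211157) = -1; sign now -1; continue with (3213/211157)
flip (3213/211157) -> (211157/3213): both odd, 3213 mod 4 = 1, 211157 mod 4 = 1, so the flip contributes +1; sign now -1
(211157/3213): 211157 mod 3213 = 2312, so (211157/3213) = (2312/3213)
factor out 2^3: 2312 = 2^3·289; with 3213 mod 8 = 5, (2/3213) = -1; sign now +1; continue with (289/3213)
flip (289/3213) -> (3213/289): both odd, 289 mod 4 = 1, 3213 mod 4 = 1, so the flip contributes +1; sign now +1
(3213/289): 3213 mod 289 = 34, so (3213/289) = (34/289)
factor out 2^1: 34 = 2^1·17; with 289 mod 8 = 1, (2/289) = +1; sign now +1; continue with (17/289)
flip (17/289) -> (289/17): both odd, 17 mod 4 = 1, 289 mod 4 = 1, so the flip contributes +1; sign now +1
(289/17): 289 mod 17 = 0, so (289/17) = (0/17)
reached (0/17); gcd(a, n) > 1, so (0/17) = 0 and the symbol is 0

0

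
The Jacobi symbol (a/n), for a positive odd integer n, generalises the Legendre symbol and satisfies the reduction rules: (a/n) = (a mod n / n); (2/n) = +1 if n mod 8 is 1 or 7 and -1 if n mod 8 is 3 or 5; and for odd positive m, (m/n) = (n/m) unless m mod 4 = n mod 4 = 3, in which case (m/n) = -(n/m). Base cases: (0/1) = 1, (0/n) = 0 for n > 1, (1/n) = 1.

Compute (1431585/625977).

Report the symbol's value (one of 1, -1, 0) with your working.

0

(1431585/625977) = (179631/625977)   [reduce mod 625977]
reciprocity: (179631/625977) = +1·(625977/179631) since 179631 mod 4 = 3, 625977 mod 4 = 1; sign now +1
(625977/179631) = (87084/179631)   [reduce mod 179631]
87084 = 2^2·21771; (2/179631) = +1 since 179631 mod 8 = 7, so (87084/179631) = (+1)^2·(21771/179631); sign now +1
reciprocity: (21771/179631) = -1·(179631/21771) since 21771 mod 4 = 3, 179631 mod 4 = 3; sign now -1
(179631/21771) = (5463/21771)   [reduce mod 21771]
reciprocity: (5463/21771) = -1·(21771/5463) since 5463 mod 4 = 3, 21771 mod 4 = 3; sign now +1
(21771/5463) = (5382/5463)   [reduce mod 5463]
5382 = 2^1·2691; (2/5463) = +1 since 5463 mod 8 = 7, so (5382/5463) = (+1)^1·(2691/5463); sign now +1
reciprocity: (2691/5463) = -1·(5463/2691) since 2691 mod 4 = 3, 5463 mod 4 = 3; sign now -1
(5463/2691) = (81/2691)   [reduce mod 2691]
reciprocity: (81/2691) = +1·(2691/81) since 81 mod 4 = 1, 2691 mod 4 = 3; sign now -1
(2691/81) = (18/81)   [reduce mod 81]
18 = 2^1·9; (2/81) = +1 since 81 mod 8 = 1, so (18/81) = (+1)^1·(9/81); sign now -1
reciprocity: (9/81) = +1·(81/9) since 9 mod 4 = 1, 81 mod 4 = 1; sign now -1
(81/9) = (0/9)   [reduce mod 9]
(0/9) = 0   [gcd(a, n) > 1]; final value = 0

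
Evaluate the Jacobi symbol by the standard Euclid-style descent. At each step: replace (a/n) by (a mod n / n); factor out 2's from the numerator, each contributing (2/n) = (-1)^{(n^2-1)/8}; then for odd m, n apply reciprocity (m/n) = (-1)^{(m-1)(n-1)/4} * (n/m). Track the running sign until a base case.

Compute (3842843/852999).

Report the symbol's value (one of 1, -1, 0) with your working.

1

(3842843/852999) = (430847/852999)   [reduce mod 852999]
reciprocity: (430847/852999) = -1·(852999/430847) since 430847 mod 4 = 3, 852999 mod 4 = 3; sign now -1
(852999/430847) = (422152/430847)   [reduce mod 430847]
422152 = 2^3·52769; (2/430847) = +1 since 430847 mod 8 = 7, so (422152/430847) = (+1)^3·(52769/430847); sign now -1
reciprocity: (52769/430847) = +1·(430847/52769) since 52769 mod 4 = 1, 430847 mod 4 = 3; sign now -1
(430847/52769) = (8695/52769)   [reduce mod 52769]
reciprocity: (8695/52769) = +1·(52769/8695) since 8695 mod 4 = 3, 52769 mod 4 = 1; sign now -1
(52769/8695) = (599/8695)   [reduce mod 8695]
reciprocity: (599/8695) = -1·(8695/599) since 599 mod 4 = 3, 8695 mod 4 = 3; sign now +1
(8695/599) = (309/599)   [reduce mod 599]
reciprocity: (309/599) = +1·(599/309) since 309 mod 4 = 1, 599 mod 4 = 3; sign now +1
(599/309) = (290/309)   [reduce mod 309]
290 = 2^1·145; (2/309) = -1 since 309 mod 8 = 5, so (290/309) = (-1)^1·(145/309); sign now -1
reciprocity: (145/309) = +1·(309/145) since 145 mod 4 = 1, 309 mod 4 = 1; sign now -1
(309/145) = (19/145)   [reduce mod 145]
reciprocity: (19/145) = +1·(145/19) since 19 mod 4 = 3, 145 mod 4 = 1; sign now -1
(145/19) = (12/19)   [reduce mod 19]
12 = 2^2·3; (2/19) = -1 since 19 mod 8 = 3, so (12/19) = (-1)^2·(3/19); sign now -1
reciprocity: (3/19) = -1·(19/3) since 3 mod 4 = 3, 19 mod 4 = 3; sign now +1
(19/3) = (1/3)   [reduce mod 3]
(1/3) = 1; final value = sign = +1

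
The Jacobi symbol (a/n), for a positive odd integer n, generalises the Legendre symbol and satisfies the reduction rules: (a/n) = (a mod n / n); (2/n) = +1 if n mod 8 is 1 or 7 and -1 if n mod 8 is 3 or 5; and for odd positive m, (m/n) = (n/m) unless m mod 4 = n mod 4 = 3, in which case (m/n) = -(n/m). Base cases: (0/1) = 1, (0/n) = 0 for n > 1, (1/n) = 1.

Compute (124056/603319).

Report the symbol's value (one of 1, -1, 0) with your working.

1

factor out 2^3: 124056 = 2^3·15507; with 603319 mod 8 = 7, (2/603319) = +1; sign now +1; continue with (15507/603319)
flip (15507/603319) -> (603319/15507): both odd, 15507 mod 4 = 3, 603319 mod 4 = 3, so the flip contributes -1; sign now -1
(603319/15507): 603319 mod 15507 = 14053, so (603319/15507) = (14053/15507)
flip (14053/15507) -> (15507/14053): both odd, 14053 mod 4 = 1, 15507 mod 4 = 3, so the flip contributes +1; sign now -1
(15507/14053): 15507 mod 14053 = 1454, so (15507/14053) = (1454/14053)
factor out 2^1: 1454 = 2^1·727; with 14053 mod 8 = 5, (2/14053) = -1; sign now +1; continue with (727/14053)
flip (727/14053) -> (14053/727): both odd, 727 mod 4 = 3, 14053 mod 4 = 1, so the flip contributes +1; sign now +1
(14053/727): 14053 mod 727 = 240, so (14053/727) = (240/727)
factor out 2^4: 240 = 2^4·15; with 727 mod 8 = 7, (2/727) = +1; sign now +1; continue with (15/727)
flip (15/727) -> (727/15): both odd, 15 mod 4 = 3, 727 mod 4 = 3, so the flip contributes -1; sign now -1
(727/15): 727 mod 15 = 7, so (727/15) = (7/15)
flip (7/15) -> (15/7): both odd, 7 mod 4 = 3, 15 mod 4 = 3, so the flip contributes -1; sign now +1
(15/7): 15 mod 7 = 1, so (15/7) = (1/7)
reached (1/7) = 1, so the symbol is +1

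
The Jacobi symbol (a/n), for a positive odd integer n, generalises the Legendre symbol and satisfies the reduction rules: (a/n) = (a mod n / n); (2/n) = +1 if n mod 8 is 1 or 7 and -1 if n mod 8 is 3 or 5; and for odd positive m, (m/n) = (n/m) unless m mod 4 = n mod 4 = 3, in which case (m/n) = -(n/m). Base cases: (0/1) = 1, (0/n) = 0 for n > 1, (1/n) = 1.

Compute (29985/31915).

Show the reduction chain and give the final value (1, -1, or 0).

flip (29985/31915) -> (31915/29985): both odd, 29985 mod 4 = 1, 31915 mod 4 = 3, so the flip contributes +1; sign now +1
(31915/29985): 31915 mod 29985 = 1930, so (31915/29985) = (1930/29985)
factor out 2^1: 1930 = 2^1·965; with 29985 mod 8 = 1, (2/29985) = +1; sign now +1; continue with (965/29985)
flip (965/29985) -> (29985/965): both odd, 965 mod 4 = 1, 29985 mod 4 = 1, so the flip contributes +1; sign now +1
(29985/965): 29985 mod 965 = 70, so (29985/965) = (70/965)
factor out 2^1: 70 = 2^1·35; with 965 mod 8 = 5, (2/965) = -1; sign now -1; continue with (35/965)
flip (35/965) -> (965/35): both odd, 35 mod 4 = 3, 965 mod 4 = 1, so the flip contributes +1; sign now -1
(965/35): 965 mod 35 = 20, so (965/35) = (20/35)
factor out 2^2: 20 = 2^2·5; with 35 mod 8 = 3, (2/35) = -1; sign now -1; continue with (5/35)
flip (5/35) -> (35/5): both odd, 5 mod 4 = 1, 35 mod 4 = 3, so the flip contributes +1; sign now -1
(35/5): 35 mod 5 = 0, so (35/5) = (0/5)
reached (0/5); gcd(a, n) > 1, so (0/5) = 0 and the symbol is 0

0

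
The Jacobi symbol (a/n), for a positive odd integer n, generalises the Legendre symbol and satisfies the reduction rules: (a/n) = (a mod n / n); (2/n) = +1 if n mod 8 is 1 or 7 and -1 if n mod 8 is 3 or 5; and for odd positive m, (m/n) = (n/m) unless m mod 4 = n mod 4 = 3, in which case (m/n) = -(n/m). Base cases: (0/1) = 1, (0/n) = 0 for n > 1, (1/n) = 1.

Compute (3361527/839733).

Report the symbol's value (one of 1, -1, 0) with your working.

(3361527/839733) = (2595/839733)   [reduce mod 839733]
reciprocity: (2595/839733) = +1·(839733/2595) since 2595 mod 4 = 3, 839733 mod 4 = 1; sign now +1
(839733/2595) = (1548/2595)   [reduce mod 2595]
1548 = 2^2·387; (2/2595) = -1 since 2595 mod 8 = 3, so (1548/2595) = (-1)^2·(387/2595); sign now +1
reciprocity: (387/2595) = -1·(2595/387) since 387 mod 4 = 3, 2595 mod 4 = 3; sign now -1
(2595/387) = (273/387)   [reduce mod 387]
reciprocity: (273/387) = +1·(387/273) since 273 mod 4 = 1, 387 mod 4 = 3; sign now -1
(387/273) = (114/273)   [reduce mod 273]
114 = 2^1·57; (2/273) = +1 since 273 mod 8 = 1, so (114/273) = (+1)^1·(57/273); sign now -1
reciprocity: (57/273) = +1·(273/57) since 57 mod 4 = 1, 273 mod 4 = 1; sign now -1
(273/57) = (45/57)   [reduce mod 57]
reciprocity: (45/57) = +1·(57/45) since 45 mod 4 = 1, 57 mod 4 = 1; sign now -1
(57/45) = (12/45)   [reduce mod 45]
12 = 2^2·3; (2/45) = -1 since 45 mod 8 = 5, so (12/45) = (-1)^2·(3/45); sign now -1
reciprocity: (3/45) = +1·(45/3) since 3 mod 4 = 3, 45 mod 4 = 1; sign now -1
(45/3) = (0/3)   [reduce mod 3]
(0/3) = 0   [gcd(a, n) > 1]; final value = 0

0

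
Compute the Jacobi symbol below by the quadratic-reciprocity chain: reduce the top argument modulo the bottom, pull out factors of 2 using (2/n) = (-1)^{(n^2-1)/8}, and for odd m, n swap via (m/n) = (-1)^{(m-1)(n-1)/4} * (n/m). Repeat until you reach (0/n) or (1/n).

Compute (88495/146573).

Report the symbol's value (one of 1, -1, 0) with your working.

flip (88495/146573) -> (146573/88495): both odd, 88495 mod 4 = 3, 146573 mod 4 = 1, so the flip contributes +1; sign now +1
(146573/88495): 146573 mod 88495 = 58078, so (146573/88495) = (58078/88495)
factor out 2^1: 58078 = 2^1·29039; with 88495 mod 8 = 7, (2/88495) = +1; sign now +1; continue with (29039/88495)
flip (29039/88495) -> (88495/29039): both odd, 29039 mod 4 = 3, 88495 mod 4 = 3, so the flip contributes -1; sign now -1
(88495/29039): 88495 mod 29039 = 1378, so (88495/29039) = (1378/29039)
factor out 2^1: 1378 = 2^1·689; with 29039 mod 8 = 7, (2/29039) = +1; sign now -1; continue with (689/29039)
flip (689/29039) -> (29039/689): both odd, 689 mod 4 = 1, 29039 mod 4 = 3, so the flip contributes +1; sign now -1
(29039/689): 29039 mod 689 = 101, so (29039/689) = (101/689)
flip (101/689) -> (689/101): both odd, 101 mod 4 = 1, 689 mod 4 = 1, so the flip contributes +1; sign now -1
(689/101): 689 mod 101 = 83, so (689/101) = (83/101)
flip (83/101) -> (101/83): both odd, 83 mod 4 = 3, 101 mod 4 = 1, so the flip contributes +1; sign now -1
(101/83): 101 mod 83 = 18, so (101/83) = (18/83)
factor out 2^1: 18 = 2^1·9; with 83 mod 8 = 3, (2/83) = -1; sign now +1; continue with (9/83)
flip (9/83) -> (83/9): both odd, 9 mod 4 = 1, 83 mod 4 = 3, so the flip contributes +1; sign now +1
(83/9): 83 mod 9 = 2, so (83/9) = (2/9)
factor out 2^1: 2 = 2^1·1; with 9 mod 8 = 1, (2/9) = +1; sign now +1; continue with (1/9)
reached (1/9) = 1, so the symbol is +1

1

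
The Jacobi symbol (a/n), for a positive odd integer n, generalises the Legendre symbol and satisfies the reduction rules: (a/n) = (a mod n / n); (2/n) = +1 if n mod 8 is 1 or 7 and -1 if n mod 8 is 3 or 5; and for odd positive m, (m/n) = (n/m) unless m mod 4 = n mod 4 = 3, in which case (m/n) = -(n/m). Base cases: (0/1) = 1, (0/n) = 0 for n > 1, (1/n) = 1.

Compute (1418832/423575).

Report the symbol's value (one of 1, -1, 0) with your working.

-1

(1418832/423575) = (148107/423575)   [reduce mod 423575]
reciprocity: (148107/423575) = -1·(423575/148107) since 148107 mod 4 = 3, 423575 mod 4 = 3; sign now -1
(423575/148107) = (127361/148107)   [reduce mod 148107]
reciprocity: (127361/148107) = +1·(148107/127361) since 127361 mod 4 = 1, 148107 mod 4 = 3; sign now -1
(148107/127361) = (20746/127361)   [reduce mod 127361]
20746 = 2^1·10373; (2/127361) = +1 since 127361 mod 8 = 1, so (20746/127361) = (+1)^1·(10373/127361); sign now -1
reciprocity: (10373/127361) = +1·(127361/10373) since 10373 mod 4 = 1, 127361 mod 4 = 1; sign now -1
(127361/10373) = (2885/10373)   [reduce mod 10373]
reciprocity: (2885/10373) = +1·(10373/2885) since 2885 mod 4 = 1, 10373 mod 4 = 1; sign now -1
(10373/2885) = (1718/2885)   [reduce mod 2885]
1718 = 2^1·859; (2/2885) = -1 since 2885 mod 8 = 5, so (1718/2885) = (-1)^1·(859/2885); sign now +1
reciprocity: (859/2885) = +1·(2885/859) since 859 mod 4 = 3, 2885 mod 4 = 1; sign now +1
(2885/859) = (308/859)   [reduce mod 859]
308 = 2^2·77; (2/859) = -1 since 859 mod 8 = 3, so (308/859) = (-1)^2·(77/859); sign now +1
reciprocity: (77/859) = +1·(859/77) since 77 mod 4 = 1, 859 mod 4 = 3; sign now +1
(859/77) = (12/77)   [reduce mod 77]
12 = 2^2·3; (2/77) = -1 since 77 mod 8 = 5, so (12/77) = (-1)^2·(3/77); sign now +1
reciprocity: (3/77) = +1·(77/3) since 3 mod 4 = 3, 77 mod 4 = 1; sign now +1
(77/3) = (2/3)   [reduce mod 3]
2 = 2^1·1; (2/3) = -1 since 3 mod 8 = 3, so (2/3) = (-1)^1·(1/3); sign now -1
(1/3) = 1; final value = sign = -1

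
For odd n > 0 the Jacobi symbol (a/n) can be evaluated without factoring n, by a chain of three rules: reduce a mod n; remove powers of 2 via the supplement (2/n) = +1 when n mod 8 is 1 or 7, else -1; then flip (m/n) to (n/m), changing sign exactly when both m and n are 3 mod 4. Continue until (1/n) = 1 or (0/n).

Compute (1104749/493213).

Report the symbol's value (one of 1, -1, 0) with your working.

(1104749/493213): 1104749 mod 493213 = 118323, so (1104749/493213) = (118323/493213)
flip (118323/493213) -> (493213/118323): both odd, 118323 mod 4 = 3, 493213 mod 4 = 1, so the flip contributes +1; sign now +1
(493213/118323): 493213 mod 118323 = 19921, so (493213/118323) = (19921/118323)
flip (19921/118323) -> (118323/19921): both odd, 19921 mod 4 = 1, 118323 mod 4 = 3, so the flip contributes +1; sign now +1
(118323/19921): 118323 mod 19921 = 18718, so (118323/19921) = (18718/19921)
factor out 2^1: 18718 = 2^1·9359; with 19921 mod 8 = 1, (2/19921) = +1; sign now +1; continue with (9359/19921)
flip (9359/19921) -> (19921/9359): both odd, 9359 mod 4 = 3, 19921 mod 4 = 1, so the flip contributes +1; sign now +1
(19921/9359): 19921 mod 9359 = 1203, so (19921/9359) = (1203/9359)
flip (1203/9359) -> (9359/1203): both odd, 1203 mod 4 = 3, 9359 mod 4 = 3, so the flip contributes -1; sign now -1
(9359/1203): 9359 mod 1203 = 938, so (9359/1203) = (938/1203)
factor out 2^1: 938 = 2^1·469; with 1203 mod 8 = 3, (2/1203) = -1; sign now +1; continue with (469/1203)
flip (469/1203) -> (1203/469): both odd, 469 mod 4 = 1, 1203 mod 4 = 3, so the flip contributes +1; sign now +1
(1203/469): 1203 mod 469 = 265, so (1203/469) = (265/469)
flip (265/469) -> (469/265): both odd, 265 mod 4 = 1, 469 mod 4 = 1, so the flip contributes +1; sign now +1
(469/265): 469 mod 265 = 204, so (469/265) = (204/265)
factor out 2^2: 204 = 2^2·51; with 265 mod 8 = 1, (2/265) = +1; sign now +1; continue with (51/265)
flip (51/265) -> (265/51): both odd, 51 mod 4 = 3, 265 mod 4 = 1, so the flip contributes +1; sign now +1
(265/51): 265 mod 51 = 10, so (265/51) = (10/51)
factor out 2^1: 10 = 2^1·5; with 51 mod 8 = 3, (2/51) = -1; sign now -1; continue with (5/51)
flip (5/51) -> (51/5): both odd, 5 mod 4 = 1, 51 mod 4 = 3, so the flip contributes +1; sign now -1
(51/5): 51 mod 5 = 1, so (51/5) = (1/5)
reached (1/5) = 1, so the symbol is -1

-1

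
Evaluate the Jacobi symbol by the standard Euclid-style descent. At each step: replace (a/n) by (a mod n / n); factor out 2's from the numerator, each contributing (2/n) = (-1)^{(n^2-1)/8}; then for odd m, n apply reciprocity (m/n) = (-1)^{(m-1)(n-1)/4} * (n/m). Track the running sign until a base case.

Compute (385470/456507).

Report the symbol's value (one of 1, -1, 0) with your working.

385470 = 2^1·192735; (2/456507) = -1 since 456507 mod 8 = 3, so (385470/456507) = (-1)^1·(192735/456507); sign now -1
reciprocity: (192735/456507) = -1·(456507/192735) since 192735 mod 4 = 3, 456507 mod 4 = 3; sign now +1
(456507/192735) = (71037/192735)   [reduce mod 192735]
reciprocity: (71037/192735) = +1·(192735/71037) since 71037 mod 4 = 1, 192735 mod 4 = 3; sign now +1
(192735/71037) = (50661/71037)   [reduce mod 71037]
reciprocity: (50661/71037) = +1·(71037/50661) since 50661 mod 4 = 1, 71037 mod 4 = 1; sign now +1
(71037/50661) = (20376/50661)   [reduce mod 50661]
20376 = 2^3·2547; (2/50661) = -1 since 50661 mod 8 = 5, so (20376/50661) = (-1)^3·(2547/50661); sign now -1
reciprocity: (2547/50661) = +1·(50661/2547) since 2547 mod 4 = 3, 50661 mod 4 = 1; sign now -1
(50661/2547) = (2268/2547)   [reduce mod 2547]
2268 = 2^2·567; (2/2547) = -1 since 2547 mod 8 = 3, so (2268/2547) = (-1)^2·(567/2547); sign now -1
reciprocity: (567/2547) = -1·(2547/567) since 567 mod 4 = 3, 2547 mod 4 = 3; sign now +1
(2547/567) = (279/567)   [reduce mod 567]
reciprocity: (279/567) = -1·(567/279) since 279 mod 4 = 3, 567 mod 4 = 3; sign now -1
(567/279) = (9/279)   [reduce mod 279]
reciprocity: (9/279) = +1·(279/9) since 9 mod 4 = 1, 279 mod 4 = 3; sign now -1
(279/9) = (0/9)   [reduce mod 9]
(0/9) = 0   [gcd(a, n) > 1]; final value = 0

0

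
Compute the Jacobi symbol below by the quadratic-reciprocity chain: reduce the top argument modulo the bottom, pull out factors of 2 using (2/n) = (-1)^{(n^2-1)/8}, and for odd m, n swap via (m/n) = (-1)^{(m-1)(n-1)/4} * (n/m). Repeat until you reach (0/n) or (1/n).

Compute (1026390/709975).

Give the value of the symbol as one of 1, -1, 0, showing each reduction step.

0

(1026390/709975) = (316415/709975)   [reduce mod 709975]
reciprocity: (316415/709975) = -1·(709975/316415) since 316415 mod 4 = 3, 709975 mod 4 = 3; sign now -1
(709975/316415) = (77145/316415)   [reduce mod 316415]
reciprocity: (77145/316415) = +1·(316415/77145) since 77145 mod 4 = 1, 316415 mod 4 = 3; sign now -1
(316415/77145) = (7835/77145)   [reduce mod 77145]
reciprocity: (7835/77145) = +1·(77145/7835) since 7835 mod 4 = 3, 77145 mod 4 = 1; sign now -1
(77145/7835) = (6630/7835)   [reduce mod 7835]
6630 = 2^1·3315; (2/7835) = -1 since 7835 mod 8 = 3, so (6630/7835) = (-1)^1·(3315/7835); sign now +1
reciprocity: (3315/7835) = -1·(7835/3315) since 3315 mod 4 = 3, 7835 mod 4 = 3; sign now -1
(7835/3315) = (1205/3315)   [reduce mod 3315]
reciprocity: (1205/3315) = +1·(3315/1205) since 1205 mod 4 = 1, 3315 mod 4 = 3; sign now -1
(3315/1205) = (905/1205)   [reduce mod 1205]
reciprocity: (905/1205) = +1·(1205/905) since 905 mod 4 = 1, 1205 mod 4 = 1; sign now -1
(1205/905) = (300/905)   [reduce mod 905]
300 = 2^2·75; (2/905) = +1 since 905 mod 8 = 1, so (300/905) = (+1)^2·(75/905); sign now -1
reciprocity: (75/905) = +1·(905/75) since 75 mod 4 = 3, 905 mod 4 = 1; sign now -1
(905/75) = (5/75)   [reduce mod 75]
reciprocity: (5/75) = +1·(75/5) since 5 mod 4 = 1, 75 mod 4 = 3; sign now -1
(75/5) = (0/5)   [reduce mod 5]
(0/5) = 0   [gcd(a, n) > 1]; final value = 0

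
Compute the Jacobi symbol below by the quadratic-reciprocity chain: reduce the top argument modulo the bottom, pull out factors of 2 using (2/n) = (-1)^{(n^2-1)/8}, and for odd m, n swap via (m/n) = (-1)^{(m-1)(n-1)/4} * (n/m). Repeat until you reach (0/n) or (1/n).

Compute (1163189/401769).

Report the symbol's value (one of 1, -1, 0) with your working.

(1163189/401769) = (359651/401769)   [reduce mod 401769]
reciprocity: (359651/401769) = +1·(401769/359651) since 359651 mod 4 = 3, 401769 mod 4 = 1; sign now +1
(401769/359651) = (42118/359651)   [reduce mod 359651]
42118 = 2^1·21059; (2/359651) = -1 since 359651 mod 8 = 3, so (42118/359651) = (-1)^1·(21059/359651); sign now -1
reciprocity: (21059/359651) = -1·(359651/21059) since 21059 mod 4 = 3, 359651 mod 4 = 3; sign now +1
(359651/21059) = (1648/21059)   [reduce mod 21059]
1648 = 2^4·103; (2/21059) = -1 since 21059 mod 8 = 3, so (1648/21059) = (-1)^4·(103/21059); sign now +1
reciprocity: (103/21059) = -1·(21059/103) since 103 mod 4 = 3, 21059 mod 4 = 3; sign now -1
(21059/103) = (47/103)   [reduce mod 103]
reciprocity: (47/103) = -1·(103/47) since 47 mod 4 = 3, 103 mod 4 = 3; sign now +1
(103/47) = (9/47)   [reduce mod 47]
reciprocity: (9/47) = +1·(47/9) since 9 mod 4 = 1, 47 mod 4 = 3; sign now +1
(47/9) = (2/9)   [reduce mod 9]
2 = 2^1·1; (2/9) = +1 since 9 mod 8 = 1, so (2/9) = (+1)^1·(1/9); sign now +1
(1/9) = 1; final value = sign = +1

1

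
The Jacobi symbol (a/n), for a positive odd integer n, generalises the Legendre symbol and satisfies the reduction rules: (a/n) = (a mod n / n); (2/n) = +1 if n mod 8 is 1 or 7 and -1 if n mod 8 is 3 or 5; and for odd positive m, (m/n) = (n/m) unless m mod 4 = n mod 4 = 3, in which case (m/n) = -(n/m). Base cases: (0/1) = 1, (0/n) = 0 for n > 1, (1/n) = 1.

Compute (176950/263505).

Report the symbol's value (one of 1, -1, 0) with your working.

176950 = 2^1·88475; (2/263505) = +1 since 263505 mod 8 = 1, so (176950/263505) = (+1)^1·(88475/263505); sign now +1
reciprocity: (88475/263505) = +1·(263505/88475) since 88475 mod 4 = 3, 263505 mod 4 = 1; sign now +1
(263505/88475) = (86555/88475)   [reduce mod 88475]
reciprocity: (86555/88475) = -1·(88475/86555) since 86555 mod 4 = 3, 88475 mod 4 = 3; sign now -1
(88475/86555) = (1920/86555)   [reduce mod 86555]
1920 = 2^7·15; (2/86555) = -1 since 86555 mod 8 = 3, so (1920/86555) = (-1)^7·(15/86555); sign now +1
reciprocity: (15/86555) = -1·(86555/15) since 15 mod 4 = 3, 86555 mod 4 = 3; sign now -1
(86555/15) = (5/15)   [reduce mod 15]
reciprocity: (5/15) = +1·(15/5) since 5 mod 4 = 1, 15 mod 4 = 3; sign now -1
(15/5) = (0/5)   [reduce mod 5]
(0/5) = 0   [gcd(a, n) > 1]; final value = 0

0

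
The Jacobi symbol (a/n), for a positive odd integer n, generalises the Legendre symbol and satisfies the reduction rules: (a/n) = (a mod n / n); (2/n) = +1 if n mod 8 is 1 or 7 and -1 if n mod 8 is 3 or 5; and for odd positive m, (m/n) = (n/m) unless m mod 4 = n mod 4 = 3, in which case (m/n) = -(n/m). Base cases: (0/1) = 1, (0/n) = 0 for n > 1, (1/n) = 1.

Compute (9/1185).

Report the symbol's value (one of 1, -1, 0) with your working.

0

reciprocity: (9/1185) = +1·(1185/9) since 9 mod 4 = 1, 1185 mod 4 = 1; sign now +1
(1185/9) = (6/9)   [reduce mod 9]
6 = 2^1·3; (2/9) = +1 since 9 mod 8 = 1, so (6/9) = (+1)^1·(3/9); sign now +1
reciprocity: (3/9) = +1·(9/3) since 3 mod 4 = 3, 9 mod 4 = 1; sign now +1
(9/3) = (0/3)   [reduce mod 3]
(0/3) = 0   [gcd(a, n) > 1]; final value = 0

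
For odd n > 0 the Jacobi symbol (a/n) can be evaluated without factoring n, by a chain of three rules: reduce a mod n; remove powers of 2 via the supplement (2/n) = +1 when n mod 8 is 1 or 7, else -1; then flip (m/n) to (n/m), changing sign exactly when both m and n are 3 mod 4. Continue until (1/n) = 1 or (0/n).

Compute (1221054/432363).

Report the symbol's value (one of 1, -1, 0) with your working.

0

(1221054/432363): 1221054 mod 432363 = 356328, so (1221054/432363) = (356328/432363)
factor out 2^3: 356328 = 2^3·44541; with 432363 mod 8 = 3, (2/432363) = -1; sign now -1; continue with (44541/432363)
flip (44541/432363) -> (432363/44541): both odd, 44541 mod 4 = 1, 432363 mod 4 = 3, so the flip contributes +1; sign now -1
(432363/44541): 432363 mod 44541 = 31494, so (432363/44541) = (31494/44541)
factor out 2^1: 31494 = 2^1·15747; with 44541 mod 8 = 5, (2/44541) = -1; sign now +1; continue with (15747/44541)
flip (15747/44541) -> (44541/15747): both odd, 15747 mod 4 = 3, 44541 mod 4 = 1, so the flip contributes +1; sign now +1
(44541/15747): 44541 mod 15747 = 13047, so (44541/15747) = (13047/15747)
flip (13047/15747) -> (15747/13047): both odd, 13047 mod 4 = 3, 15747 mod 4 = 3, so the flip contributes -1; sign now -1
(15747/13047): 15747 mod 13047 = 2700, so (15747/13047) = (2700/13047)
factor out 2^2: 2700 = 2^2·675; with 13047 mod 8 = 7, (2/13047) = +1; sign now -1; continue with (675/13047)
flip (675/13047) -> (13047/675): both odd, 675 mod 4 = 3, 13047 mod 4 = 3, so the flip contributes -1; sign now +1
(13047/675): 13047 mod 675 = 222, so (13047/675) = (222/675)
factor out 2^1: 222 = 2^1·111; with 675 mod 8 = 3, (2/675) = -1; sign now -1; continue with (111/675)
flip (111/675) -> (675/111): both odd, 111 mod 4 = 3, 675 mod 4 = 3, so the flip contributes -1; sign now +1
(675/111): 675 mod 111 = 9, so (675/111) = (9/111)
flip (9/111) -> (111/9): both odd, 9 mod 4 = 1, 111 mod 4 = 3, so the flip contributes +1; sign now +1
(111/9): 111 mod 9 = 3, so (111/9) = (3/9)
flip (3/9) -> (9/3): both odd, 3 mod 4 = 3, 9 mod 4 = 1, so the flip contributes +1; sign now +1
(9/3): 9 mod 3 = 0, so (9/3) = (0/3)
reached (0/3); gcd(a, n) > 1, so (0/3) = 0 and the symbol is 0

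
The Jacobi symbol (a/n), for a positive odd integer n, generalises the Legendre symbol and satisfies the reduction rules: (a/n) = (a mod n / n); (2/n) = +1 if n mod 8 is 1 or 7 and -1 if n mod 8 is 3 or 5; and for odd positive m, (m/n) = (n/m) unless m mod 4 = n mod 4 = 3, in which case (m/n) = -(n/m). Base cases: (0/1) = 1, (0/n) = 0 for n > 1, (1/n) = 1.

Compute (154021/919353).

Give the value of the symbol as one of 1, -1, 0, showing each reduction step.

flip (154021/919353) -> (919353/154021): both odd, 154021 mod 4 = 1, 919353 mod 4 = 1, so the flip contributes +1; sign now +1
(919353/154021): 919353 mod 154021 = 149248, so (919353/154021) = (149248/154021)
factor out 2^8: 149248 = 2^8·583; with 154021 mod 8 = 5, (2/154021) = -1; sign now +1; continue with (583/154021)
flip (583/154021) -> (154021/583): both odd, 583 mod 4 = 3, 154021 mod 4 = 1, so the flip contributes +1; sign now +1
(154021/583): 154021 mod 583 = 109, so (154021/583) = (109/583)
flip (109/583) -> (583/109): both odd, 109 mod 4 = 1, 583 mod 4 = 3, so the flip contributes +1; sign now +1
(583/109): 583 mod 109 = 38, so (583/109) = (38/109)
factor out 2^1: 38 = 2^1·19; with 109 mod 8 = 5, (2/109) = -1; sign now -1; continue with (19/109)
flip (19/109) -> (109/19): both odd, 19 mod 4 = 3, 109 mod 4 = 1, so the flip contributes +1; sign now -1
(109/19): 109 mod 19 = 14, so (109/19) = (14/19)
factor out 2^1: 14 = 2^1·7; with 19 mod 8 = 3, (2/19) = -1; sign now +1; continue with (7/19)
flip (7/19) -> (19/7): both odd, 7 mod 4 = 3, 19 mod 4 = 3, so the flip contributes -1; sign now -1
(19/7): 19 mod 7 = 5, so (19/7) = (5/7)
flip (5/7) -> (7/5): both odd, 5 mod 4 = 1, 7 mod 4 = 3, so the flip contributes +1; sign now -1
(7/5): 7 mod 5 = 2, so (7/5) = (2/5)
factor out 2^1: 2 = 2^1·1; with 5 mod 8 = 5, (2/5) = -1; sign now +1; continue with (1/5)
reached (1/5) = 1, so the symbol is +1

1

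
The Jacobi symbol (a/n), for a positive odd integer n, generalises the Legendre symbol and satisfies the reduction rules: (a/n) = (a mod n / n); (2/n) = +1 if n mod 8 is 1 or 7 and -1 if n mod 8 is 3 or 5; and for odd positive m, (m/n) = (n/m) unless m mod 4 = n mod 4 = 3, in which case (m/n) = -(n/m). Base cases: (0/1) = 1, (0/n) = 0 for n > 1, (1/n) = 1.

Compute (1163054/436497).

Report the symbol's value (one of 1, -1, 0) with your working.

1

(1163054/436497) = (290060/436497)   [reduce mod 436497]
290060 = 2^2·72515; (2/436497) = +1 since 436497 mod 8 = 1, so (290060/436497) = (+1)^2·(72515/436497); sign now +1
reciprocity: (72515/436497) = +1·(436497/72515) since 72515 mod 4 = 3, 436497 mod 4 = 1; sign now +1
(436497/72515) = (1407/72515)   [reduce mod 72515]
reciprocity: (1407/72515) = -1·(72515/1407) since 1407 mod 4 = 3, 72515 mod 4 = 3; sign now -1
(72515/1407) = (758/1407)   [reduce mod 1407]
758 = 2^1·379; (2/1407) = +1 since 1407 mod 8 = 7, so (758/1407) = (+1)^1·(379/1407); sign now -1
reciprocity: (379/1407) = -1·(1407/379) since 379 mod 4 = 3, 1407 mod 4 = 3; sign now +1
(1407/379) = (270/379)   [reduce mod 379]
270 = 2^1·135; (2/379) = -1 since 379 mod 8 = 3, so (270/379) = (-1)^1·(135/379); sign now -1
reciprocity: (135/379) = -1·(379/135) since 135 mod 4 = 3, 379 mod 4 = 3; sign now +1
(379/135) = (109/135)   [reduce mod 135]
reciprocity: (109/135) = +1·(135/109) since 109 mod 4 = 1, 135 mod 4 = 3; sign now +1
(135/109) = (26/109)   [reduce mod 109]
26 = 2^1·13; (2/109) = -1 since 109 mod 8 = 5, so (26/109) = (-1)^1·(13/109); sign now -1
reciprocity: (13/109) = +1·(109/13) since 13 mod 4 = 1, 109 mod 4 = 1; sign now -1
(109/13) = (5/13)   [reduce mod 13]
reciprocity: (5/13) = +1·(13/5) since 5 mod 4 = 1, 13 mod 4 = 1; sign now -1
(13/5) = (3/5)   [reduce mod 5]
reciprocity: (3/5) = +1·(5/3) since 3 mod 4 = 3, 5 mod 4 = 1; sign now -1
(5/3) = (2/3)   [reduce mod 3]
2 = 2^1·1; (2/3) = -1 since 3 mod 8 = 3, so (2/3) = (-1)^1·(1/3); sign now +1
(1/3) = 1; final value = sign = +1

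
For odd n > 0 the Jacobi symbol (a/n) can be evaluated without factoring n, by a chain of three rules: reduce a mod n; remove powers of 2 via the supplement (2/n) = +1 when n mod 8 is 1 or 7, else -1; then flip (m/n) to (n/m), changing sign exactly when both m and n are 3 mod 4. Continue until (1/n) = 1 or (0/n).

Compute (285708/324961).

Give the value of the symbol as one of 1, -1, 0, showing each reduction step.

factor out 2^2: 285708 = 2^2·71427; with 324961 mod 8 = 1, (2/324961) = +1; sign now +1; continue with (71427/324961)
flip (71427/324961) -> (324961/71427): both odd, 71427 mod 4 = 3, 324961 mod 4 = 1, so the flip contributes +1; sign now +1
(324961/71427): 324961 mod 71427 = 39253, so (324961/71427) = (39253/71427)
flip (39253/71427) -> (71427/39253): both odd, 39253 mod 4 = 1, 71427 mod 4 = 3, so the flip contributes +1; sign now +1
(71427/39253): 71427 mod 39253 = 32174, so (71427/39253) = (32174/39253)
factor out 2^1: 32174 = 2^1·16087; with 39253 mod 8 = 5, (2/39253) = -1; sign now -1; continue with (16087/39253)
flip (16087/39253) -> (39253/16087): both odd, 16087 mod 4 = 3, 39253 mod 4 = 1, so the flip contributes +1; sign now -1
(39253/16087): 39253 mod 16087 = 7079, so (39253/16087) = (7079/16087)
flip (7079/16087) -> (16087/7079): both odd, 7079 mod 4 = 3, 16087 mod 4 = 3, so the flip contributes -1; sign now +1
(16087/7079): 16087 mod 7079 = 1929, so (16087/7079) = (1929/7079)
flip (1929/7079) -> (7079/1929): both odd, 1929 mod 4 = 1, 7079 mod 4 = 3, so the flip contributes +1; sign now +1
(7079/1929): 7079 mod 1929 = 1292, so (7079/1929) = (1292/1929)
factor out 2^2: 1292 = 2^2·323; with 1929 mod 8 = 1, (2/1929) = +1; sign now +1; continue with (323/1929)
flip (323/1929) -> (1929/323): both odd, 323 mod 4 = 3, 1929 mod 4 = 1, so the flip contributes +1; sign now +1
(1929/323): 1929 mod 323 = 314, so (1929/323) = (314/323)
factor out 2^1: 314 = 2^1·157; with 323 mod 8 = 3, (2/323) = -1; sign now -1; continue with (157/323)
flip (157/323) -> (323/157): both odd, 157 mod 4 = 1, 323 mod 4 = 3, so the flip contributes +1; sign now -1
(323/157): 323 mod 157 = 9, so (323/157) = (9/157)
flip (9/157) -> (157/9): both odd, 9 mod 4 = 1, 157 mod 4 = 1, so the flip contributes +1; sign now -1
(157/9): 157 mod 9 = 4, so (157/9) = (4/9)
factor out 2^2: 4 = 2^2·1; with 9 mod 8 = 1, (2/9) = +1; sign now -1; continue with (1/9)
reached (1/9) = 1, so the symbol is -1

-1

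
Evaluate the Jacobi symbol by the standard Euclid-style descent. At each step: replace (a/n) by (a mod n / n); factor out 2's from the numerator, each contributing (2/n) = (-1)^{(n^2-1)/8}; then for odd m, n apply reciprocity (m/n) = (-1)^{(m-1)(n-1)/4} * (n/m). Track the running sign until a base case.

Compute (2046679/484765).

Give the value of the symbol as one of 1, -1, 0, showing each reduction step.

1

(2046679/484765): 2046679 mod 484765 = 107619, so (2046679/484765) = (107619/484765)
flip (107619/484765) -> (484765/107619): both odd, 107619 mod 4 = 3, 484765 mod 4 = 1, so the flip contributes +1; sign now +1
(484765/107619): 484765 mod 107619 = 54289, so (484765/107619) = (54289/107619)
flip (54289/107619) -> (107619/54289): both odd, 54289 mod 4 = 1, 107619 mod 4 = 3, so the flip contributes +1; sign now +1
(107619/54289): 107619 mod 54289 = 53330, so (107619/54289) = (53330/54289)
factor out 2^1: 53330 = 2^1·26665; with 54289 mod 8 = 1, (2/54289) = +1; sign now +1; continue with (26665/54289)
flip (26665/54289) -> (54289/26665): both odd, 26665 mod 4 = 1, 54289 mod 4 = 1, so the flip contributes +1; sign now +1
(54289/26665): 54289 mod 26665 = 959, so (54289/26665) = (959/26665)
flip (959/26665) -> (26665/959): both odd, 959 mod 4 = 3, 26665 mod 4 = 1, so the flip contributes +1; sign now +1
(26665/959): 26665 mod 959 = 772, so (26665/959) = (772/959)
factor out 2^2: 772 = 2^2·193; with 959 mod 8 = 7, (2/959) = +1; sign now +1; continue with (193/959)
flip (193/959) -> (959/193): both odd, 193 mod 4 = 1, 959 mod 4 = 3, so the flip contributes +1; sign now +1
(959/193): 959 mod 193 = 187, so (959/193) = (187/193)
flip (187/193) -> (193/187): both odd, 187 mod 4 = 3, 193 mod 4 = 1, so the flip contributes +1; sign now +1
(193/187): 193 mod 187 = 6, so (193/187) = (6/187)
factor out 2^1: 6 = 2^1·3; with 187 mod 8 = 3, (2/187) = -1; sign now -1; continue with (3/187)
flip (3/187) -> (187/3): both odd, 3 mod 4 = 3, 187 mod 4 = 3, so the flip contributes -1; sign now +1
(187/3): 187 mod 3 = 1, so (187/3) = (1/3)
reached (1/3) = 1, so the symbol is +1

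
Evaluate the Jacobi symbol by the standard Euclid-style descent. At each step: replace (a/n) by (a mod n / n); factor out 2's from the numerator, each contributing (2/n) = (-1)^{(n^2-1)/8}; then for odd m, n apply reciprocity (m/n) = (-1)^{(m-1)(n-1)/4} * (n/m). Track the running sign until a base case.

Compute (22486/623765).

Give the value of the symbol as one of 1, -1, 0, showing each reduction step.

1

factor out 2^1: 22486 = 2^1·11243; with 623765 mod 8 = 5, (2/623765) = -1; sign now -1; continue with (11243/623765)
flip (11243/623765) -> (623765/11243): both odd, 11243 mod 4 = 3, 623765 mod 4 = 1, so the flip contributes +1; sign now -1
(623765/11243): 623765 mod 11243 = 5400, so (623765/11243) = (5400/11243)
factor out 2^3: 5400 = 2^3·675; with 11243 mod 8 = 3, (2/11243) = -1; sign now +1; continue with (675/11243)
flip (675/11243) -> (11243/675): both odd, 675 mod 4 = 3, 11243 mod 4 = 3, so the flip contributes -1; sign now -1
(11243/675): 11243 mod 675 = 443, so (11243/675) = (443/675)
flip (443/675) -> (675/443): both odd, 443 mod 4 = 3, 675 mod 4 = 3, so the flip contributes -1; sign now +1
(675/443): 675 mod 443 = 232, so (675/443) = (232/443)
factor out 2^3: 232 = 2^3·29; with 443 mod 8 = 3, (2/443) = -1; sign now -1; continue with (29/443)
flip (29/443) -> (443/29): both odd, 29 mod 4 = 1, 443 mod 4 = 3, so the flip contributes +1; sign now -1
(443/29): 443 mod 29 = 8, so (443/29) = (8/29)
factor out 2^3: 8 = 2^3·1; with 29 mod 8 = 5, (2/29) = -1; sign now +1; continue with (1/29)
reached (1/29) = 1, so the symbol is +1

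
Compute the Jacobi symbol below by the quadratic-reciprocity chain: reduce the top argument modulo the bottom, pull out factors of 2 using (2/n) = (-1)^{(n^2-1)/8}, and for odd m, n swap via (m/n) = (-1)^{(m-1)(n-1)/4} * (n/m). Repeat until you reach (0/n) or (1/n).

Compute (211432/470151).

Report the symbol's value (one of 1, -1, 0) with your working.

factor out 2^3: 211432 = 2^3·26429; with 470151 mod 8 = 7, (2/470151) = +1; sign now +1; continue with (26429/470151)
flip (26429/470151) -> (470151/26429): both odd, 26429 mod 4 = 1, 470151 mod 4 = 3, so the flip contributes +1; sign now +1
(470151/26429): 470151 mod 26429 = 20858, so (470151/26429) = (20858/26429)
factor out 2^1: 20858 = 2^1·10429; with 26429 mod 8 = 5, (2/26429) = -1; sign now -1; continue with (10429/26429)
flip (10429/26429) -> (26429/10429): both odd, 10429 mod 4 = 1, 26429 mod 4 = 1, so the flip contributes +1; sign now -1
(26429/10429): 26429 mod 10429 = 5571, so (26429/10429) = (5571/10429)
flip (5571/10429) -> (10429/5571): both odd, 5571 mod 4 = 3, 10429 mod 4 = 1, so the flip contributes +1; sign now -1
(10429/5571): 10429 mod 5571 = 4858, so (10429/5571) = (4858/5571)
factor out 2^1: 4858 = 2^1·2429; with 5571 mod 8 = 3, (2/5571) = -1; sign now +1; continue with (2429/5571)
flip (2429/5571) -> (5571/2429): both odd, 2429 mod 4 = 1, 5571 mod 4 = 3, so the flip contributes +1; sign now +1
(5571/2429): 5571 mod 2429 = 713, so (5571/2429) = (713/2429)
flip (713/2429) -> (2429/713): both odd, 713 mod 4 = 1, 2429 mod 4 = 1, so the flip contributes +1; sign now +1
(2429/713): 2429 mod 713 = 290, so (2429/713) = (290/713)
factor out 2^1: 290 = 2^1·145; with 713 mod 8 = 1, (2/713) = +1; sign now +1; continue with (145/713)
flip (145/713) -> (713/145): both odd, 145 mod 4 = 1, 713 mod 4 = 1, so the flip contributes +1; sign now +1
(713/145): 713 mod 145 = 133, so (713/145) = (133/145)
flip (133/145) -> (145/133): both odd, 133 mod 4 = 1, 145 mod 4 = 1, so the flip contributes +1; sign now +1
(145/133): 145 mod 133 = 12, so (145/133) = (12/133)
factor out 2^2: 12 = 2^2·3; with 133 mod 8 = 5, (2/133) = -1; sign now +1; continue with (3/133)
flip (3/133) -> (133/3): both odd, 3 mod 4 = 3, 133 mod 4 = 1, so the flip contributes +1; sign now +1
(133/3): 133 mod 3 = 1, so (133/3) = (1/3)
reached (1/3) = 1, so the symbol is +1

1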